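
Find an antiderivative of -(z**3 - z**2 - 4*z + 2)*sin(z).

Use integration by parts with u = z**3 - z**2 - 4*z + 2, dv = -sin(z) dz, so v = cos(z).
Apply parts 3 times (tabular method): alternate signs, differentiate u down to 0, integrate dv up.

z**3*cos(z) - 3*z**2*sin(z) - z**2*cos(z) + 2*z*sin(z) - 10*z*cos(z) + 10*sin(z) + 4*cos(z) + C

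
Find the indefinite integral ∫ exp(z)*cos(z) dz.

Let I denote the integral. Integrate by parts with u = cos(z), dv = exp(z) dz, so v = exp(z): I = exp(z)*cos(z) + ∫ exp(z)*sin(z) dz.
Apply parts again with u = sin(z), dv = exp(z) dz: ∫ exp(z)*sin(z) dz = exp(z)*sin(z) − I. Substituting back brings back I: I = exp(z)*sin(z) + exp(z)*cos(z) − I.
Solving for I: (1 + 1)·I equals the remaining terms, so I = (1/2)·(exp(z)*sin(z) + exp(z)*cos(z)).

exp(z)*sin(z)/2 + exp(z)*cos(z)/2 + C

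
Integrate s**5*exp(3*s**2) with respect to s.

Let u = s², du = 2s ds; rewrite as (1/2)∫ u^2·exp(3u) du.
Now integrate by parts 2 times.

(9*s**4 - 6*s**2 + 2)*exp(3*s**2)/54 + C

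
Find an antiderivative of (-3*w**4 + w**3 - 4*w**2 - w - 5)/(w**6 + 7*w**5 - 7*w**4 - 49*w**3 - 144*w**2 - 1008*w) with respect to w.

5*log(w)/1008 - 777*log(w - 4)/8800 - 299*log(w + 4)/800 + 1290*log(w + 7)/2233 - 787*log(w**2 + 9)/13050 - 71*atan(w/3)/2175 + C

Factor the denominator: w*(w - 4)*(w + 4)*(w + 7)*(w**2 + 9).
Partial-fraction decomposition: -(787*w + 639)/(6525*(w**2 + 9)) + 1290/(2233*(w + 7)) - 299/(800*(w + 4)) - 777/(8800*(w - 4)) + 5/(1008*w).
Integrate each term; A/(w−a) gives A·log|w−a|; the (Bw+D)/(w²+p²) term gives a log and an atan.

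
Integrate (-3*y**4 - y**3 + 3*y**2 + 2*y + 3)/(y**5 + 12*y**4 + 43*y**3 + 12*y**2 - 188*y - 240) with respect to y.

Factor the denominator: (y - 2)*(y + 2)*(y + 3)*(y + 4)*(y + 5).
Partial-fraction decomposition: -841/(21*(y + 5)) + 661/(12*(y + 4)) - 96/(5*(y + 3)) + 29/(24*(y + 2)) - 37/(840*(y - 2)).
Integrate each term: A/(y−a) contributes A·log|y−a|.

-37*log(y - 2)/840 + 29*log(y + 2)/24 - 96*log(y + 3)/5 + 661*log(y + 4)/12 - 841*log(y + 5)/21 + C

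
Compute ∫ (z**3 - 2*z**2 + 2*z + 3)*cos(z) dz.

z**3*sin(z) - 2*z**2*sin(z) + 3*z**2*cos(z) - 4*z*sin(z) - 4*z*cos(z) + 7*sin(z) - 4*cos(z) + C

Use integration by parts with u = z**3 - 2*z**2 + 2*z + 3, dv = cos(z) dz, so v = sin(z).
Apply parts 3 times (tabular method): alternate signs, differentiate u down to 0, integrate dv up.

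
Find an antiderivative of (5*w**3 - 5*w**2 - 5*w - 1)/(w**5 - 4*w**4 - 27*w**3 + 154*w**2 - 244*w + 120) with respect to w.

Factor the denominator: (w - 5)*(w - 2)**2*(w - 1)*(w + 6).
Partial-fraction decomposition: -1231/(4928*(w + 6)) + 3/(14*(w - 1)) - 223/(192*(w - 2)) - 3/(8*(w - 2)**2) + 79/(66*(w - 5)).
Integrate each term; A/(w−a) gives A·log|w−a|; A/(w−a)² gives −A/(w−a).

79*log(w - 5)/66 - 223*log(w - 2)/192 + 3*log(w - 1)/14 - 1231*log(w + 6)/4928 + 3/(8*w - 16) + C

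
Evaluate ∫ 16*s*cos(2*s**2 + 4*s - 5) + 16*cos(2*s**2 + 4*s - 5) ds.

4*sin(2*s**2 + 4*s - 5) + C

Let u = 2*s**2 + 4*s - 5, so du = (4*s + 4) ds.
Rewriting, the integral becomes 4·∫ cos(u) du = 4·sin(u).
Substituting back, u = 2*s**2 + 4*s - 5.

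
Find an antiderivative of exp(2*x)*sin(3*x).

Let I denote the integral. Integrate by parts with u = sin(3*x), dv = exp(2*x) dx, so v = exp(2*x)/2: I = exp(2*x)*sin(3*x)/2 − (3/2)·∫ exp(2*x)*cos(3*x) dx.
Apply parts again with u = cos(3*x), dv = exp(2*x) dx: ∫ exp(2*x)*cos(3*x) dx = exp(2*x)*cos(3*x)/2 + (3/2)·I. Substituting back brings back I: I = exp(2*x)*sin(3*x)/2 - 3*exp(2*x)*cos(3*x)/4 − (9/4)·I.
Solving for I: (1 + 9/4)·I equals the remaining terms, so I = (4/13)·(exp(2*x)*sin(3*x)/2 - 3*exp(2*x)*cos(3*x)/4).

2*exp(2*x)*sin(3*x)/13 - 3*exp(2*x)*cos(3*x)/13 + C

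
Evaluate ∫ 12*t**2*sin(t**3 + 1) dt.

Let u = t**3 + 1, so du = (3*t**2) dt.
Rewriting, the integral becomes 4·∫ sin(u) du = 4·-cos(u).
Substituting back, u = t**3 + 1.

-4*cos(t**3 + 1) + C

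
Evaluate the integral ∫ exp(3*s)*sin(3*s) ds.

exp(3*s)*sin(3*s)/6 - exp(3*s)*cos(3*s)/6 + C

Let I denote the integral. Integrate by parts with u = sin(3*s), dv = exp(3*s) ds, so v = exp(3*s)/3: I = exp(3*s)*sin(3*s)/3 − ∫ exp(3*s)*cos(3*s) ds.
Apply parts again with u = cos(3*s), dv = exp(3*s) ds: ∫ exp(3*s)*cos(3*s) ds = exp(3*s)*cos(3*s)/3 + I. Substituting back brings back I: I = exp(3*s)*sin(3*s)/3 - exp(3*s)*cos(3*s)/3 − I.
Solving for I: (1 + 1)·I equals the remaining terms, so I = (1/2)·(exp(3*s)*sin(3*s)/3 - exp(3*s)*cos(3*s)/3).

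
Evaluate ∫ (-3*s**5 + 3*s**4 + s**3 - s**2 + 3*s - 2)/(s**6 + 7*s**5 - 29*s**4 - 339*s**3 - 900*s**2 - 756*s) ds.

log(s)/378 - 8581*log(s - 7)/16380 + 31*log(s + 2)/18 + 971*log(s + 3)/180 - 3368*log(s + 6)/351 + 185/(18*s + 54) + C

Factor the denominator: s*(s - 7)*(s + 2)*(s + 3)**2*(s + 6).
Partial-fraction decomposition: -3368/(351*(s + 6)) + 971/(180*(s + 3)) - 185/(18*(s + 3)**2) + 31/(18*(s + 2)) - 8581/(16380*(s - 7)) + 1/(378*s).
Integrate each term; A/(s−a) gives A·log|s−a|; A/(s−a)² gives −A/(s−a).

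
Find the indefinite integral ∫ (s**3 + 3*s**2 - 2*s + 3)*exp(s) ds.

(s**3 - 2*s + 5)*exp(s) + C

Use integration by parts with u = s**3 + 3*s**2 - 2*s + 3, dv = exp(s) ds, so v = exp(s).
Apply parts 3 times (tabular method): alternate signs, differentiate u down to 0, integrate dv up.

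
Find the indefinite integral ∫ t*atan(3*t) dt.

t**2*atan(3*t)/2 - t/6 + atan(3*t)/18 + C

Use integration by parts with u = arctan(3*t), dv = t dt.
Then du = 3/(9*t**2 + 1) dt.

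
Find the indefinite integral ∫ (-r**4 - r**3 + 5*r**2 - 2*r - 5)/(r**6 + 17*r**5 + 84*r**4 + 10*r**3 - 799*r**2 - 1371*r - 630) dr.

Factor the denominator: (r - 3)*(r + 1)**2*(r + 5)*(r + 6)*(r + 7).
Partial-fraction decomposition: 451/(180*(r + 7)) - 893/(225*(r + 6)) + 185/(128*(r + 5)) + 11/(450*(r + 1)) - 1/(240*(r + 1)**2) - 37/(5760*(r - 3)).
Integrate each term; A/(r−a) gives A·log|r−a|; A/(r−a)² gives −A/(r−a).

-37*log(r - 3)/5760 + 11*log(r + 1)/450 + 185*log(r + 5)/128 - 893*log(r + 6)/225 + 451*log(r + 7)/180 + 1/(240*r + 240) + C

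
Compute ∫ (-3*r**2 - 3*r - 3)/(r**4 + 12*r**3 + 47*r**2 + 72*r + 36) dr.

-3*log(r + 1)/10 + 9*log(r + 2)/4 - 7*log(r + 3)/2 + 31*log(r + 6)/20 + C

Factor the denominator: (r + 1)*(r + 2)*(r + 3)*(r + 6).
Partial-fraction decomposition: 31/(20*(r + 6)) - 7/(2*(r + 3)) + 9/(4*(r + 2)) - 3/(10*(r + 1)).
Integrate each term: A/(r−a) contributes A·log|r−a|.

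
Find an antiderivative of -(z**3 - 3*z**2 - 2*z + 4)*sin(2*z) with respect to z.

Use integration by parts with u = z**3 - 3*z**2 - 2*z + 4, dv = -sin(2*z) dz, so v = cos(2*z)/2.
Apply parts 3 times (tabular method): alternate signs, differentiate u down to 0, integrate dv up.

z**3*cos(2*z)/2 - 3*z**2*sin(2*z)/4 - 3*z**2*cos(2*z)/2 + 3*z*sin(2*z)/2 - 7*z*cos(2*z)/4 + 7*sin(2*z)/8 + 11*cos(2*z)/4 + C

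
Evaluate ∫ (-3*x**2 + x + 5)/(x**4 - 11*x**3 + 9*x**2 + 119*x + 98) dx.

-73*log(x - 7)/576 + log(x + 1)/64 + log(x + 2)/9 + 15/(8*x - 56) + C

Factor the denominator: (x - 7)**2*(x + 1)*(x + 2).
Partial-fraction decomposition: 1/(9*(x + 2)) + 1/(64*(x + 1)) - 73/(576*(x - 7)) - 15/(8*(x - 7)**2).
Integrate each term; A/(x−a) gives A·log|x−a|; A/(x−a)² gives −A/(x−a).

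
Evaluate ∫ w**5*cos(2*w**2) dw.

w**4*sin(2*w**2)/4 + w**2*cos(2*w**2)/4 - sin(2*w**2)/8 + C

Let u = w², du = 2w dw; rewrite as (1/2)∫ u^2·cos(2u) du.
Now integrate by parts 2 times.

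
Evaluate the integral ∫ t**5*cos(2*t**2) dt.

t**4*sin(2*t**2)/4 + t**2*cos(2*t**2)/4 - sin(2*t**2)/8 + C

Let u = t², du = 2t dt; rewrite as (1/2)∫ u^2·cos(2u) du.
Now integrate by parts 2 times.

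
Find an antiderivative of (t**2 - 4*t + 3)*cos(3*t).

t**2*sin(3*t)/3 - 4*t*sin(3*t)/3 + 2*t*cos(3*t)/9 + 25*sin(3*t)/27 - 4*cos(3*t)/9 + C

Use integration by parts with u = t**2 - 4*t + 3, dv = cos(3*t) dt, so v = sin(3*t)/3.
Apply parts 2 times (tabular method): alternate signs, differentiate u down to 0, integrate dv up.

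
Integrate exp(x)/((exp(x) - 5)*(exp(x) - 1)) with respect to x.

log(exp(x) - 5)/4 - log(exp(x) - 1)/4 + C

Let u = e^x, du = e^x dx.
The integral becomes ∫ du/((u-1)(u-5)); decompose into partial fractions.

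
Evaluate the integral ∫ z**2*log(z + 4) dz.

z**3*log(z + 4)/3 - z**3/9 + 2*z**2/3 - 16*z/3 + 64*log(z + 4)/3 + C

Use integration by parts with u = log(z + 4), dv = z**2 dz.
Then du = 1/(z + 4) dz and v = z**3/3.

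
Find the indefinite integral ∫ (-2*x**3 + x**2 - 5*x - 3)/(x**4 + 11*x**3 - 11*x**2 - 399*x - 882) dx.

-11*log(x - 6)/39 - 25*log(x + 3)/48 - 249*log(x + 7)/208 - 59/(4*x + 28) + C

Factor the denominator: (x - 6)*(x + 3)*(x + 7)**2.
Partial-fraction decomposition: -249/(208*(x + 7)) + 59/(4*(x + 7)**2) - 25/(48*(x + 3)) - 11/(39*(x - 6)).
Integrate each term; A/(x−a) gives A·log|x−a|; A/(x−a)² gives −A/(x−a).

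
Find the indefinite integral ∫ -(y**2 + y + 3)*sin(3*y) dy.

y**2*cos(3*y)/3 - 2*y*sin(3*y)/9 + y*cos(3*y)/3 - sin(3*y)/9 + 25*cos(3*y)/27 + C

Use integration by parts with u = y**2 + y + 3, dv = -sin(3*y) dy, so v = cos(3*y)/3.
Apply parts 2 times (tabular method): alternate signs, differentiate u down to 0, integrate dv up.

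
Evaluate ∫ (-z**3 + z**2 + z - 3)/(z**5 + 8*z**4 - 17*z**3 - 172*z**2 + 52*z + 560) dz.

Factor the denominator: (z - 4)*(z - 2)*(z + 2)*(z + 5)*(z + 7).
Partial-fraction decomposition: 191/(495*(z + 7)) - 71/(189*(z + 5)) + 7/(360*(z + 2)) + 5/(504*(z - 2)) - 47/(1188*(z - 4)).
Integrate each term: A/(z−a) contributes A·log|z−a|.

-47*log(z - 4)/1188 + 5*log(z - 2)/504 + 7*log(z + 2)/360 - 71*log(z + 5)/189 + 191*log(z + 7)/495 + C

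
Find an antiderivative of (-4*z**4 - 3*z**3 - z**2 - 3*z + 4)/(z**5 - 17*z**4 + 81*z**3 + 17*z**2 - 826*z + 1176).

Factor the denominator: (z - 7)**2*(z - 4)*(z - 2)*(z + 3).
Partial-fraction decomposition: -239/(3500*(z + 3)) + 47/(125*(z - 2)) - 620/(63*(z - 4)) + 24901/(4500*(z - 7)) - 10699/(150*(z - 7)**2).
Integrate each term; A/(z−a) gives A·log|z−a|; A/(z−a)² gives −A/(z−a).

24901*log(z - 7)/4500 - 620*log(z - 4)/63 + 47*log(z - 2)/125 - 239*log(z + 3)/3500 + 10699/(150*z - 1050) + C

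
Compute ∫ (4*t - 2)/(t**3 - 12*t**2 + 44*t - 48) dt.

11*log(t - 6)/4 - 7*log(t - 4)/2 + 3*log(t - 2)/4 + C

Factor the denominator: (t - 6)*(t - 4)*(t - 2).
Partial-fraction decomposition: 3/(4*(t - 2)) - 7/(2*(t - 4)) + 11/(4*(t - 6)).
Integrate each term: A/(t−a) contributes A·log|t−a|.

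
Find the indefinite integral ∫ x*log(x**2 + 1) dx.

Let u = x**2 + 1, so du = (2*x) dx.
The integral becomes (1/2)·∫ log(u) du; integrate by parts with u′=log(u), dv′=du.

x**2*log(x**2 + 1)/2 - x**2/2 + log(x**2 + 1)/2 + C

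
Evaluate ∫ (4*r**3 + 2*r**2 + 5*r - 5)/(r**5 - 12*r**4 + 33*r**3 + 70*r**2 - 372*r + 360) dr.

Factor the denominator: (r - 6)*(r - 5)*(r - 2)**2*(r + 3).
Partial-fraction decomposition: -11/(180*(r + 3)) + 313/(240*(r - 2)) + 3/(4*(r - 2)**2) - 95/(12*(r - 5)) + 961/(144*(r - 6)).
Integrate each term; A/(r−a) gives A·log|r−a|; A/(r−a)² gives −A/(r−a).

961*log(r - 6)/144 - 95*log(r - 5)/12 + 313*log(r - 2)/240 - 11*log(r + 3)/180 - 3/(4*r - 8) + C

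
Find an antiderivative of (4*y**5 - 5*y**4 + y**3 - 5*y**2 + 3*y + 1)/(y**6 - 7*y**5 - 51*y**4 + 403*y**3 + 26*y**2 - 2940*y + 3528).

Factor the denominator: (y - 7)*(y - 6)*(y - 2)**2*(y + 3)*(y + 7).
Partial-fraction decomposition: 79841/(58968*(y + 7)) - 1457/(9000*(y + 3)) + 1159/(6480*(y - 2)) + 43/(900*(y - 2)**2) - 24679/(1872*(y - 6)) + 55343/(3500*(y - 7)).
Integrate each term; A/(y−a) gives A·log|y−a|; A/(y−a)² gives −A/(y−a).

55343*log(y - 7)/3500 - 24679*log(y - 6)/1872 + 1159*log(y - 2)/6480 - 1457*log(y + 3)/9000 + 79841*log(y + 7)/58968 - 43/(900*y - 1800) + C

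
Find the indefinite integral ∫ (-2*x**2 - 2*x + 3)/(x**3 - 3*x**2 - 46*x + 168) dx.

-81*log(x - 6)/26 + 37*log(x - 4)/22 - 81*log(x + 7)/143 + C

Factor the denominator: (x - 6)*(x - 4)*(x + 7).
Partial-fraction decomposition: -81/(143*(x + 7)) + 37/(22*(x - 4)) - 81/(26*(x - 6)).
Integrate each term: A/(x−a) contributes A·log|x−a|.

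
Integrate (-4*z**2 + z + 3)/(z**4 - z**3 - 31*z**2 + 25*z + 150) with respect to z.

-23*log(z - 5)/35 + 3*log(z - 3)/8 - log(z + 2)/7 + 17*log(z + 5)/40 + C

Factor the denominator: (z - 5)*(z - 3)*(z + 2)*(z + 5).
Partial-fraction decomposition: 17/(40*(z + 5)) - 1/(7*(z + 2)) + 3/(8*(z - 3)) - 23/(35*(z - 5)).
Integrate each term: A/(z−a) contributes A·log|z−a|.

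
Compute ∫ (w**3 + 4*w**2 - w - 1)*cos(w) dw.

Use integration by parts with u = w**3 + 4*w**2 - w - 1, dv = cos(w) dw, so v = sin(w).
Apply parts 3 times (tabular method): alternate signs, differentiate u down to 0, integrate dv up.

w**3*sin(w) + 4*w**2*sin(w) + 3*w**2*cos(w) - 7*w*sin(w) + 8*w*cos(w) - 9*sin(w) - 7*cos(w) + C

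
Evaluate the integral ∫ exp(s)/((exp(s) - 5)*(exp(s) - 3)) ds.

Let u = e^s, du = e^s ds.
The integral becomes ∫ du/((u-5)(u-3)); decompose into partial fractions.

log(exp(s) - 5)/2 - log(exp(s) - 3)/2 + C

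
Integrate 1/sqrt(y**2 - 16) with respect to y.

Substitute y = 4·sec(θ), so dy = 4·sec(θ)*tan(θ) dθ and the radical becomes sqrt(y**2 - 16) = 4·tan(θ) by the Pythagorean identity.
Integrate the resulting trig expression in θ, then back-substitute sec(θ) = y/4, tan(θ) = sqrt(y**2 - 16)/4 (absorbing any constant into C).

log(y + sqrt(y**2 - 16)) + C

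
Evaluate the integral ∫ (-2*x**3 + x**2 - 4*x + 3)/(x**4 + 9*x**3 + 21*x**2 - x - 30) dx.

-log(x - 1)/36 - 31*log(x + 2)/9 + 39*log(x + 3)/4 - 149*log(x + 5)/18 + C

Factor the denominator: (x - 1)*(x + 2)*(x + 3)*(x + 5).
Partial-fraction decomposition: -149/(18*(x + 5)) + 39/(4*(x + 3)) - 31/(9*(x + 2)) - 1/(36*(x - 1)).
Integrate each term: A/(x−a) contributes A·log|x−a|.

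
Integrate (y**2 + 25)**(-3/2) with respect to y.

y/(25*sqrt(y**2 + 25)) + C

Substitute y = 5·tan(θ), so dy = 5·sec(θ)^2 dθ and the radical becomes sqrt(y**2 + 25) = 5·sec(θ) by the Pythagorean identity.
Integrate the resulting trig expression in θ, then back-substitute tan(θ) = y/5, sec(θ) = sqrt(y**2 + 25)/5 (absorbing any constant into C).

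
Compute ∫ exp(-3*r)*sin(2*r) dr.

Let I denote the integral. Integrate by parts with u = sin(2*r), dv = exp(-3*r) dr, so v = -exp(-3*r)/3: I = -exp(-3*r)*sin(2*r)/3 + (2/3)·∫ exp(-3*r)*cos(2*r) dr.
Apply parts again with u = cos(2*r), dv = exp(-3*r) dr: ∫ exp(-3*r)*cos(2*r) dr = -exp(-3*r)*cos(2*r)/3 − (2/3)·I. Substituting back brings back I: I = -exp(-3*r)*sin(2*r)/3 - 2*exp(-3*r)*cos(2*r)/9 − (4/9)·I.
Solving for I: (1 + 4/9)·I equals the remaining terms, so I = (9/13)·(-exp(-3*r)*sin(2*r)/3 - 2*exp(-3*r)*cos(2*r)/9).

-3*exp(-3*r)*sin(2*r)/13 - 2*exp(-3*r)*cos(2*r)/13 + C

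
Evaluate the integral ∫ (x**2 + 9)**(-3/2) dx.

Substitute x = 3·tan(θ), so dx = 3·sec(θ)^2 dθ and the radical becomes sqrt(x**2 + 9) = 3·sec(θ) by the Pythagorean identity.
Integrate the resulting trig expression in θ, then back-substitute tan(θ) = x/3, sec(θ) = sqrt(x**2 + 9)/3 (absorbing any constant into C).

x/(9*sqrt(x**2 + 9)) + C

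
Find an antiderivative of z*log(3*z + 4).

z**2*log(3*z + 4)/2 - z**2/4 + 2*z/3 - 8*log(3*z + 4)/9 + C

Use integration by parts with u = log(3*z + 4), dv = z dz.
Then du = 3/(3*z + 4) dz and v = z**2/2.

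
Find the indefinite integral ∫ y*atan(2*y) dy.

y**2*atan(2*y)/2 - y/4 + atan(2*y)/8 + C

Use integration by parts with u = arctan(2*y), dv = y dy.
Then du = 2/(4*y**2 + 1) dy.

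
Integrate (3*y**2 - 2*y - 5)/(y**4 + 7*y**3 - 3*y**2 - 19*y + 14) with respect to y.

Factor the denominator: (y - 1)**2*(y + 2)*(y + 7).
Partial-fraction decomposition: -39/(80*(y + 7)) + 11/(45*(y + 2)) + 35/(144*(y - 1)) - 1/(6*(y - 1)**2).
Integrate each term; A/(y−a) gives A·log|y−a|; A/(y−a)² gives −A/(y−a).

35*log(y - 1)/144 + 11*log(y + 2)/45 - 39*log(y + 7)/80 + 1/(6*y - 6) + C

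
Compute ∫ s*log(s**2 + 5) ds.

Let u = s**2 + 5, so du = (2*s) ds.
The integral becomes (1/2)·∫ log(u) du; integrate by parts with u′=log(u), dv′=du.

s**2*log(s**2 + 5)/2 - s**2/2 + 5*log(s**2 + 5)/2 + C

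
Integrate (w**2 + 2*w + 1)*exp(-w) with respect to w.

(-w**2 - 4*w - 5)*exp(-w) + C

Use integration by parts with u = w**2 + 2*w + 1, dv = exp(-w) dw, so v = -exp(-w).
Apply parts 2 times (tabular method): alternate signs, differentiate u down to 0, integrate dv up.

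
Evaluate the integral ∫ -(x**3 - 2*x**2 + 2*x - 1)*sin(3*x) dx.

x**3*cos(3*x)/3 - x**2*sin(3*x)/3 - 2*x**2*cos(3*x)/3 + 4*x*sin(3*x)/9 + 4*x*cos(3*x)/9 - 4*sin(3*x)/27 - 5*cos(3*x)/27 + C

Use integration by parts with u = x**3 - 2*x**2 + 2*x - 1, dv = -sin(3*x) dx, so v = cos(3*x)/3.
Apply parts 3 times (tabular method): alternate signs, differentiate u down to 0, integrate dv up.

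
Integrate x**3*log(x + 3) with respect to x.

x**4*log(x + 3)/4 - x**4/16 + x**3/4 - 9*x**2/8 + 27*x/4 - 81*log(x + 3)/4 + C

Use integration by parts with u = log(x + 3), dv = x**3 dx.
Then du = 1/(x + 3) dx and v = x**4/4.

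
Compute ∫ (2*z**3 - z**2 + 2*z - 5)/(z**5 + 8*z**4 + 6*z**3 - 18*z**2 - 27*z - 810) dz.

23*log(z - 3)/648 + 145*log(z + 5)/136 - 97*log(z + 6)/81 + 22*log(z**2 + 9)/459 + 2*atan(z/3)/153 + C

Factor the denominator: (z - 3)*(z + 5)*(z + 6)*(z**2 + 9).
Partial-fraction decomposition: 2*(22*z + 9)/(459*(z**2 + 9)) - 97/(81*(z + 6)) + 145/(136*(z + 5)) + 23/(648*(z - 3)).
Integrate each term; A/(z−a) gives A·log|z−a|; the (Bz+D)/(z²+p²) term gives a log and an atan.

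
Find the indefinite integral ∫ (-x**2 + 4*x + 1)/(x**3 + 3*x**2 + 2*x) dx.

Factor the denominator: x*(x + 1)*(x + 2).
Partial-fraction decomposition: -11/(2*(x + 2)) + 4/(x + 1) + 1/(2*x).
Integrate each term: A/(x−a) contributes A·log|x−a|.

log(x)/2 + 4*log(x + 1) - 11*log(x + 2)/2 + C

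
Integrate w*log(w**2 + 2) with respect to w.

Let u = w**2 + 2, so du = (2*w) dw.
The integral becomes (1/2)·∫ log(u) du; integrate by parts with u′=log(u), dv′=du.

w**2*log(w**2 + 2)/2 - w**2/2 + log(w**2 + 2) + C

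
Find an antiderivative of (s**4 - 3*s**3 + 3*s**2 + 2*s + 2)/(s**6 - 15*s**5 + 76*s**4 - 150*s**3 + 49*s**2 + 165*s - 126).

Factor the denominator: (s - 7)*(s - 3)**2*(s - 2)*(s - 1)*(s + 1).
Partial-fraction decomposition: -7/(768*(s + 1)) + 5/(48*(s - 1)) - 2/(3*(s - 2)) + 11/(64*(s - 3)) - 35/(32*(s - 3)**2) + 307/(768*(s - 7)).
Integrate each term; A/(s−a) gives A·log|s−a|; A/(s−a)² gives −A/(s−a).

307*log(s - 7)/768 + 11*log(s - 3)/64 - 2*log(s - 2)/3 + 5*log(s - 1)/48 - 7*log(s + 1)/768 + 35/(32*s - 96) + C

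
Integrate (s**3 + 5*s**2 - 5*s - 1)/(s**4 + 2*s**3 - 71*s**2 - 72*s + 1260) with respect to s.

365*log(s - 6)/156 - 56*log(s - 5)/33 - 7*log(s + 6)/132 + 16*log(s + 7)/39 + C

Factor the denominator: (s - 6)*(s - 5)*(s + 6)*(s + 7).
Partial-fraction decomposition: 16/(39*(s + 7)) - 7/(132*(s + 6)) - 56/(33*(s - 5)) + 365/(156*(s - 6)).
Integrate each term: A/(s−a) contributes A·log|s−a|.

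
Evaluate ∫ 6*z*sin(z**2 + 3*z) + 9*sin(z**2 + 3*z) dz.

-3*cos(z**2 + 3*z) + C

Let u = z**2 + 3*z, so du = (2*z + 3) dz.
Rewriting, the integral becomes 3·∫ sin(u) du = 3·-cos(u).
Substituting back, u = z**2 + 3*z.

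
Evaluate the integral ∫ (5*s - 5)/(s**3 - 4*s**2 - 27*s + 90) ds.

25*log(s - 6)/33 - 5*log(s - 3)/12 - 15*log(s + 5)/44 + C

Factor the denominator: (s - 6)*(s - 3)*(s + 5).
Partial-fraction decomposition: -15/(44*(s + 5)) - 5/(12*(s - 3)) + 25/(33*(s - 6)).
Integrate each term: A/(s−a) contributes A·log|s−a|.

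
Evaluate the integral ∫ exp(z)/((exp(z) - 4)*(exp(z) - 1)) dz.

log(exp(z) - 4)/3 - log(exp(z) - 1)/3 + C

Let u = e^z, du = e^z dz.
The integral becomes ∫ du/((u-4)(u-1)); decompose into partial fractions.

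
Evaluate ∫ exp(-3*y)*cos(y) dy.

exp(-3*y)*sin(y)/10 - 3*exp(-3*y)*cos(y)/10 + C

Let I denote the integral. Integrate by parts with u = cos(y), dv = exp(-3*y) dy, so v = -exp(-3*y)/3: I = -exp(-3*y)*cos(y)/3 − (1/3)·∫ exp(-3*y)*sin(y) dy.
Apply parts again with u = sin(y), dv = exp(-3*y) dy: ∫ exp(-3*y)*sin(y) dy = -exp(-3*y)*sin(y)/3 + (1/3)·I. Substituting back brings back I: I = exp(-3*y)*sin(y)/9 - exp(-3*y)*cos(y)/3 − (1/9)·I.
Solving for I: (1 + 1/9)·I equals the remaining terms, so I = (9/10)·(exp(-3*y)*sin(y)/9 - exp(-3*y)*cos(y)/3).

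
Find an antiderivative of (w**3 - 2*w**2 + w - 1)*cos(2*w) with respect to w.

Use integration by parts with u = w**3 - 2*w**2 + w - 1, dv = cos(2*w) dw, so v = sin(2*w)/2.
Apply parts 3 times (tabular method): alternate signs, differentiate u down to 0, integrate dv up.

w**3*sin(2*w)/2 - w**2*sin(2*w) + 3*w**2*cos(2*w)/4 - w*sin(2*w)/4 - w*cos(2*w) - cos(2*w)/8 + C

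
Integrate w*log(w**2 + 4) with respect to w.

Let u = w**2 + 4, so du = (2*w) dw.
The integral becomes (1/2)·∫ log(u) du; integrate by parts with u′=log(u), dv′=du.

w**2*log(w**2 + 4)/2 - w**2/2 + 2*log(w**2 + 4) + C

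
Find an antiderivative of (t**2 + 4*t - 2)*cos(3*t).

Use integration by parts with u = t**2 + 4*t - 2, dv = cos(3*t) dt, so v = sin(3*t)/3.
Apply parts 2 times (tabular method): alternate signs, differentiate u down to 0, integrate dv up.

t**2*sin(3*t)/3 + 4*t*sin(3*t)/3 + 2*t*cos(3*t)/9 - 20*sin(3*t)/27 + 4*cos(3*t)/9 + C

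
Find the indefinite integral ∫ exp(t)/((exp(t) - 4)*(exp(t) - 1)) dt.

log(exp(t) - 4)/3 - log(exp(t) - 1)/3 + C

Let u = e^t, du = e^t dt.
The integral becomes ∫ du/((u-1)(u-4)); decompose into partial fractions.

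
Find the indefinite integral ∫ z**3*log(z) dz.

z**4*log(z)/4 - z**4/16 + C

Use integration by parts with u = log(z), dv = z**3 dz.
Then du = 1/z dz and v = z**4/4.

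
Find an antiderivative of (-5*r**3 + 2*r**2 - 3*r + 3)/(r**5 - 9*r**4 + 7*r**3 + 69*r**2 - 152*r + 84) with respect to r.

-109*log(r - 7)/100 + 4*log(r - 2)/5 + log(r - 1)/8 + 33*log(r + 3)/200 - 7/(5*r - 10) + C

Factor the denominator: (r - 7)*(r - 2)**2*(r - 1)*(r + 3).
Partial-fraction decomposition: 33/(200*(r + 3)) + 1/(8*(r - 1)) + 4/(5*(r - 2)) + 7/(5*(r - 2)**2) - 109/(100*(r - 7)).
Integrate each term; A/(r−a) gives A·log|r−a|; A/(r−a)² gives −A/(r−a).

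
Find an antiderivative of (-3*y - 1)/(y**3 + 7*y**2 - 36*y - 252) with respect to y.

-19*log(y - 6)/156 - 17*log(y + 6)/12 + 20*log(y + 7)/13 + C

Factor the denominator: (y - 6)*(y + 6)*(y + 7).
Partial-fraction decomposition: 20/(13*(y + 7)) - 17/(12*(y + 6)) - 19/(156*(y - 6)).
Integrate each term: A/(y−a) contributes A·log|y−a|.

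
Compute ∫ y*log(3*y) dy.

y**2*(log(y) + log(3))/2 - y**2/4 + C

Use integration by parts with u = log(3*y), dv = y dy.
Then du = 1/y dy and v = y**2/2.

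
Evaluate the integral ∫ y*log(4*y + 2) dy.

Use integration by parts with u = log(4*y + 2), dv = y dy.
Then du = 4/(4*y + 2) dy and v = y**2/2.

y**2*log(4*y + 2)/2 - y**2/4 + y/4 - log(2*y + 1)/8 + C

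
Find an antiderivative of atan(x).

x*atan(x) - log(x**2 + 1)/2 + C

Use integration by parts with u = arctan(x), dv = dx.
Then du = 1/(x**2 + 1) dx.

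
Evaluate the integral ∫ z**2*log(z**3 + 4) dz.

Let u = z**3 + 4, so du = (3*z**2) dz.
The integral becomes (1/3)·∫ log(u) du; integrate by parts with u′=log(u), dv′=du.

z**3*log(z**3 + 4)/3 - z**3/3 + 4*log(z**3 + 4)/3 + C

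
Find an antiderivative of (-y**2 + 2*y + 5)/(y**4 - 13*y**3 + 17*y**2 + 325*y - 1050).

Factor the denominator: (y - 7)*(y - 6)*(y - 5)*(y + 5).
Partial-fraction decomposition: 1/(44*(y + 5)) - 1/(2*(y - 5)) + 19/(11*(y - 6)) - 5/(4*(y - 7)).
Integrate each term: A/(y−a) contributes A·log|y−a|.

-5*log(y - 7)/4 + 19*log(y - 6)/11 - log(y - 5)/2 + log(y + 5)/44 + C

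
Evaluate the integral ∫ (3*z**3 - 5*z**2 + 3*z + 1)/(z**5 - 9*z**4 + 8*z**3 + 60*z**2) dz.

Factor the denominator: z**2*(z - 6)*(z - 5)*(z + 2).
Partial-fraction decomposition: -7/(32*(z + 2)) - 38/(25*(z - 5)) + 487/(288*(z - 6)) + 43/(900*z) + 1/(60*z**2).
Integrate each term; A/(z−a) gives A·log|z−a|; A/(z−a)² gives −A/(z−a).

43*log(z)/900 + 487*log(z - 6)/288 - 38*log(z - 5)/25 - 7*log(z + 2)/32 - 1/(60*z) + C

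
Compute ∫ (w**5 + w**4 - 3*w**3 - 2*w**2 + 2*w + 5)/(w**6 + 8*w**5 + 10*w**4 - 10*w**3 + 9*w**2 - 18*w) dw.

Factor the denominator: w*(w - 1)*(w + 3)*(w + 6)*(w**2 + 1).
Partial-fraction decomposition: (8*w - 11)/(37*(w**2 + 1)) + 5911/(4662*(w + 6)) - 5/(18*(w + 3)) + 1/(14*(w - 1)) - 5/(18*w).
Integrate each term; A/(w−a) gives A·log|w−a|; the (Bw+D)/(w²+p²) term gives a log and an atan.

log(w - 1)/14 + 5911*log(w + 6)/4662 + 4*log(w**2 + 1)/37 - 5*log(w**2 + 3*w)/18 - 11*atan(w)/37 + C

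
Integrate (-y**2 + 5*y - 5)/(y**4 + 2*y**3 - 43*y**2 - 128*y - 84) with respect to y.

-19*log(y - 7)/936 + 11*log(y + 1)/40 - 19*log(y + 2)/36 + 71*log(y + 6)/260 + C

Factor the denominator: (y - 7)*(y + 1)*(y + 2)*(y + 6).
Partial-fraction decomposition: 71/(260*(y + 6)) - 19/(36*(y + 2)) + 11/(40*(y + 1)) - 19/(936*(y - 7)).
Integrate each term: A/(y−a) contributes A·log|y−a|.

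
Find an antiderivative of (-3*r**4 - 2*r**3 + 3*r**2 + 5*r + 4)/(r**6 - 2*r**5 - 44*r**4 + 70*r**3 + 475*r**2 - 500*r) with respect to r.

-log(r)/125 - 50201*log(r - 5)/324000 + 7*log(r - 1)/480 - 152*log(r + 4)/405 + 1571*log(r + 5)/3000 + 2021/(1800*r - 9000) + C

Factor the denominator: r*(r - 5)**2*(r - 1)*(r + 4)*(r + 5).
Partial-fraction decomposition: 1571/(3000*(r + 5)) - 152/(405*(r + 4)) + 7/(480*(r - 1)) - 50201/(324000*(r - 5)) - 2021/(1800*(r - 5)**2) - 1/(125*r).
Integrate each term; A/(r−a) gives A·log|r−a|; A/(r−a)² gives −A/(r−a).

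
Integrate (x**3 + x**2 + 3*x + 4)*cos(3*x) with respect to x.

Use integration by parts with u = x**3 + x**2 + 3*x + 4, dv = cos(3*x) dx, so v = sin(3*x)/3.
Apply parts 3 times (tabular method): alternate signs, differentiate u down to 0, integrate dv up.

x**3*sin(3*x)/3 + x**2*sin(3*x)/3 + x**2*cos(3*x)/3 + 7*x*sin(3*x)/9 + 2*x*cos(3*x)/9 + 34*sin(3*x)/27 + 7*cos(3*x)/27 + C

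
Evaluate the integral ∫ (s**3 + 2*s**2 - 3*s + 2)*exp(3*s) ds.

(9*s**3 + 9*s**2 - 33*s + 29)*exp(3*s)/27 + C

Use integration by parts with u = s**3 + 2*s**2 - 3*s + 2, dv = exp(3*s) ds, so v = exp(3*s)/3.
Apply parts 3 times (tabular method): alternate signs, differentiate u down to 0, integrate dv up.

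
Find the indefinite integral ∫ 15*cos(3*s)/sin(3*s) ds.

5*log(sin(3*s)) + C

Let u = sin(3*s), so du = (3*cos(3*s)) ds.
Rewriting, the integral becomes 5·∫ 1/u du = 5·log(u).
Substituting back, u = sin(3*s).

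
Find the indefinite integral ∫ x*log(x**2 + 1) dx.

Let u = x**2 + 1, so du = (2*x) dx.
The integral becomes (1/2)·∫ log(u) du; integrate by parts with u′=log(u), dv′=du.

x**2*log(x**2 + 1)/2 - x**2/2 + log(x**2 + 1)/2 + C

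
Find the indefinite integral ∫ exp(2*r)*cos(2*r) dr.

Let I denote the integral. Integrate by parts with u = cos(2*r), dv = exp(2*r) dr, so v = exp(2*r)/2: I = exp(2*r)*cos(2*r)/2 + ∫ exp(2*r)*sin(2*r) dr.
Apply parts again with u = sin(2*r), dv = exp(2*r) dr: ∫ exp(2*r)*sin(2*r) dr = exp(2*r)*sin(2*r)/2 − I. Substituting back brings back I: I = exp(2*r)*sin(2*r)/2 + exp(2*r)*cos(2*r)/2 − I.
Solving for I: (1 + 1)·I equals the remaining terms, so I = (1/2)·(exp(2*r)*sin(2*r)/2 + exp(2*r)*cos(2*r)/2).

exp(2*r)*sin(2*r)/4 + exp(2*r)*cos(2*r)/4 + C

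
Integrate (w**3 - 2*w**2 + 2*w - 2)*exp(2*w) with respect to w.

(4*w**3 - 14*w**2 + 22*w - 19)*exp(2*w)/8 + C

Use integration by parts with u = w**3 - 2*w**2 + 2*w - 2, dv = exp(2*w) dw, so v = exp(2*w)/2.
Apply parts 3 times (tabular method): alternate signs, differentiate u down to 0, integrate dv up.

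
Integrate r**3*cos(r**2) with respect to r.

r**2*sin(r**2)/2 + cos(r**2)/2 + C

Let u = r², du = 2r dr; rewrite as (1/2)∫ u^1·cos(1u) du.
Now integrate by parts 1 time.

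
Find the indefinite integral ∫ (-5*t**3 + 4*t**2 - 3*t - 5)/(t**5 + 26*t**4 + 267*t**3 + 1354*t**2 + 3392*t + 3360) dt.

-5951*log(t + 4)/36 + 735*log(t + 5)/2 - 1237*log(t + 6)/4 + 1927*log(t + 7)/18 - 391/(6*t + 24) + C

Factor the denominator: (t + 4)**2*(t + 5)*(t + 6)*(t + 7).
Partial-fraction decomposition: 1927/(18*(t + 7)) - 1237/(4*(t + 6)) + 735/(2*(t + 5)) - 5951/(36*(t + 4)) + 391/(6*(t + 4)**2).
Integrate each term; A/(t−a) gives A·log|t−a|; A/(t−a)² gives −A/(t−a).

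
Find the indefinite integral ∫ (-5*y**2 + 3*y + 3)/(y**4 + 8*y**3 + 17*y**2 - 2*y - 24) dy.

Factor the denominator: (y - 1)*(y + 2)*(y + 3)*(y + 4).
Partial-fraction decomposition: 89/(10*(y + 4)) - 51/(4*(y + 3)) + 23/(6*(y + 2)) + 1/(60*(y - 1)).
Integrate each term: A/(y−a) contributes A·log|y−a|.

log(y - 1)/60 + 23*log(y + 2)/6 - 51*log(y + 3)/4 + 89*log(y + 4)/10 + C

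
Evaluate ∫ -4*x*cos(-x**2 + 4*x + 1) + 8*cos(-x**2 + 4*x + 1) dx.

Let u = x**2 - 4*x - 1, so du = (2*x - 4) dx.
Rewriting, the integral becomes -2·∫ cos(u) du = -2·sin(u).
Substituting back, u = x**2 - 4*x - 1.

2*sin(-x**2 + 4*x + 1) + C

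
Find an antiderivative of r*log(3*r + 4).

r**2*log(3*r + 4)/2 - r**2/4 + 2*r/3 - 8*log(3*r + 4)/9 + C

Use integration by parts with u = log(3*r + 4), dv = r dr.
Then du = 3/(3*r + 4) dr and v = r**2/2.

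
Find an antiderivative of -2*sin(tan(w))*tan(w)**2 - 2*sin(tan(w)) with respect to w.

2*cos(tan(w)) + C

Let u = tan(w), so du = (tan(w)**2 + 1) dw.
Rewriting, the integral becomes -2·∫ sin(u) du = -2·-cos(u).
Substituting back, u = tan(w).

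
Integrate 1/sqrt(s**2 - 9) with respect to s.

Substitute s = 3·sec(θ), so ds = 3·sec(θ)*tan(θ) dθ and the radical becomes sqrt(s**2 - 9) = 3·tan(θ) by the Pythagorean identity.
Integrate the resulting trig expression in θ, then back-substitute sec(θ) = s/3, tan(θ) = sqrt(s**2 - 9)/3 (absorbing any constant into C).

log(s + sqrt(s**2 - 9)) + C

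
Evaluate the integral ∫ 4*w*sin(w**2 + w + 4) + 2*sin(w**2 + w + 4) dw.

Let u = w**2 + w + 4, so du = (2*w + 1) dw.
Rewriting, the integral becomes 2·∫ sin(u) du = 2·-cos(u).
Substituting back, u = w**2 + w + 4.

-2*cos(w**2 + w + 4) + C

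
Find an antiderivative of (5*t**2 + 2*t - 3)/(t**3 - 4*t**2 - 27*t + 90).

Factor the denominator: (t - 6)*(t - 3)*(t + 5).
Partial-fraction decomposition: 14/(11*(t + 5)) - 2/(t - 3) + 63/(11*(t - 6)).
Integrate each term: A/(t−a) contributes A·log|t−a|.

63*log(t - 6)/11 - 2*log(t - 3) + 14*log(t + 5)/11 + C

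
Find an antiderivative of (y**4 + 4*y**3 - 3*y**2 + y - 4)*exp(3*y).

Use integration by parts with u = y**4 + 4*y**3 - 3*y**2 + y - 4, dv = exp(3*y) dy, so v = exp(3*y)/3.
Apply parts 4 times (tabular method): alternate signs, differentiate u down to 0, integrate dv up.

(27*y**4 + 72*y**3 - 153*y**2 + 129*y - 151)*exp(3*y)/81 + C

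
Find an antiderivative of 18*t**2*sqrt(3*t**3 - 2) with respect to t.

4*(3*t**3 - 2)**(3/2)/3 + C

Let u = 3*t**3 - 2, so du = (9*t**2) dt.
Rewriting, the integral becomes 2·∫ √u du = 2·(2/3)u^(3/2).
Substituting back, u = 3*t**3 - 2.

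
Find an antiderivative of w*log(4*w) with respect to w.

w**2*(log(w) + 2*log(2))/2 - w**2/4 + C

Use integration by parts with u = log(4*w), dv = w dw.
Then du = 1/w dw and v = w**2/2.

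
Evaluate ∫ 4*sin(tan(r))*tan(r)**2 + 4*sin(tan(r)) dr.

-4*cos(tan(r)) + C

Let u = tan(r), so du = (tan(r)**2 + 1) dr.
Rewriting, the integral becomes 4·∫ sin(u) du = 4·-cos(u).
Substituting back, u = tan(r).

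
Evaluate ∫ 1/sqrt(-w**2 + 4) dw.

Substitute w = 2·sin(θ), so dw = 2·cos(θ) dθ and the radical becomes sqrt(-w**2 + 4) = 2·cos(θ) by the Pythagorean identity.
Integrate the resulting trig expression in θ, then back-substitute θ = asin(w/2), sin(θ) = w/2, cos(θ) = sqrt(-w**2 + 4)/2 (absorbing any constant into C).

asin(w/2) + C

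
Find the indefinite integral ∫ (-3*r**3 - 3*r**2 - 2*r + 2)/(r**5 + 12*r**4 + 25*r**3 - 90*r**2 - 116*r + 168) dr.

Factor the denominator: (r - 2)*(r - 1)*(r + 2)*(r + 6)*(r + 7).
Partial-fraction decomposition: 449/(180*(r + 7)) - 277/(112*(r + 6)) + 3/(40*(r + 2)) + 1/(28*(r - 1)) - 19/(144*(r - 2)).
Integrate each term: A/(r−a) contributes A·log|r−a|.

-19*log(r - 2)/144 + log(r - 1)/28 + 3*log(r + 2)/40 - 277*log(r + 6)/112 + 449*log(r + 7)/180 + C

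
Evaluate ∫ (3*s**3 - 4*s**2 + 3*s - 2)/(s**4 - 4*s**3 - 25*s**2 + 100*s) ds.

Factor the denominator: s*(s - 5)*(s - 4)*(s + 5).
Partial-fraction decomposition: 82/(75*(s + 5)) - 23/(6*(s - 4)) + 144/(25*(s - 5)) - 1/(50*s).
Integrate each term: A/(s−a) contributes A·log|s−a|.

-log(s)/50 + 144*log(s - 5)/25 - 23*log(s - 4)/6 + 82*log(s + 5)/75 + C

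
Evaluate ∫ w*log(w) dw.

Use integration by parts with u = log(w), dv = w dw.
Then du = 1/w dw and v = w**2/2.

w**2*log(w)/2 - w**2/4 + C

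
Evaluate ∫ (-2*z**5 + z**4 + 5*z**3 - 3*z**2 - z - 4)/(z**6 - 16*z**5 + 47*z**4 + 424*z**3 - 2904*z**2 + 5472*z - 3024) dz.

Factor the denominator: (z - 7)*(z - 6)**2*(z - 2)*(z - 1)*(z + 6).
Partial-fraction decomposition: -7831/(52416*(z + 6)) - 2/(525*(z - 1)) + 13/(320*(z - 2)) + 266953/(3600*(z - 6)) + 6647/(120*(z - 6)**2) - 14828/(195*(z - 7)).
Integrate each term; A/(z−a) gives A·log|z−a|; A/(z−a)² gives −A/(z−a).

-14828*log(z - 7)/195 + 266953*log(z - 6)/3600 + 13*log(z - 2)/320 - 2*log(z - 1)/525 - 7831*log(z + 6)/52416 - 6647/(120*z - 720) + C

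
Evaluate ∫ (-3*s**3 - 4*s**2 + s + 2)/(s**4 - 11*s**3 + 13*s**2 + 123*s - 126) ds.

Factor the denominator: (s - 7)*(s - 6)*(s - 1)*(s + 3).
Partial-fraction decomposition: -11/(90*(s + 3)) - 1/(30*(s - 1)) + 784/(45*(s - 6)) - 304/(15*(s - 7)).
Integrate each term: A/(s−a) contributes A·log|s−a|.

-304*log(s - 7)/15 + 784*log(s - 6)/45 - log(s - 1)/30 - 11*log(s + 3)/90 + C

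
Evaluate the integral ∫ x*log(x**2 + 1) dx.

x**2*log(x**2 + 1)/2 - x**2/2 + log(x**2 + 1)/2 + C

Let u = x**2 + 1, so du = (2*x) dx.
The integral becomes (1/2)·∫ log(u) du; integrate by parts with u′=log(u), dv′=du.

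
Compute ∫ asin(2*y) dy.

y*asin(2*y) + sqrt(-4*y**2 + 1)/2 + C

Use integration by parts with u = arcsin(2*y), dv = dy.
Then du = 2/sqrt(-4*y**2 + 1) dy.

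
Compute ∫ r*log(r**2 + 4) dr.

Let u = r**2 + 4, so du = (2*r) dr.
The integral becomes (1/2)·∫ log(u) du; integrate by parts with u′=log(u), dv′=du.

r**2*log(r**2 + 4)/2 - r**2/2 + 2*log(r**2 + 4) + C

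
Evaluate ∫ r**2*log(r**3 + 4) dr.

Let u = r**3 + 4, so du = (3*r**2) dr.
The integral becomes (1/3)·∫ log(u) du; integrate by parts with u′=log(u), dv′=du.

r**3*log(r**3 + 4)/3 - r**3/3 + 4*log(r**3 + 4)/3 + C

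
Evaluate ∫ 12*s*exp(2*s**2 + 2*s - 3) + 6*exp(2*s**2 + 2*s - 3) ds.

3*exp(2*s**2 + 2*s - 3) + C

Let u = 2*s**2 + 2*s - 3, so du = (4*s + 2) ds.
Rewriting, the integral becomes 3·∫ e^u du = 3·e^u.
Substituting back, u = 2*s**2 + 2*s - 3.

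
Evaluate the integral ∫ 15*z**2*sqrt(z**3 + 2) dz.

Let u = z**3 + 2, so du = (3*z**2) dz.
Rewriting, the integral becomes 5·∫ √u du = 5·(2/3)u^(3/2).
Substituting back, u = z**3 + 2.

10*(z**3 + 2)**(3/2)/3 + C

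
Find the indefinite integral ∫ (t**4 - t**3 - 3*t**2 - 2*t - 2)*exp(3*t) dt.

Use integration by parts with u = t**4 - t**3 - 3*t**2 - 2*t - 2, dv = exp(3*t) dt, so v = exp(3*t)/3.
Apply parts 4 times (tabular method): alternate signs, differentiate u down to 0, integrate dv up.

(27*t**4 - 63*t**3 - 18*t**2 - 42*t - 40)*exp(3*t)/81 + C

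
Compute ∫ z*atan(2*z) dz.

z**2*atan(2*z)/2 - z/4 + atan(2*z)/8 + C

Use integration by parts with u = arctan(2*z), dv = z dz.
Then du = 2/(4*z**2 + 1) dz.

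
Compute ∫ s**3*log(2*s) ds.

Use integration by parts with u = log(2*s), dv = s**3 ds.
Then du = 1/s ds and v = s**4/4.

s**4*(log(s) + log(2))/4 - s**4/16 + C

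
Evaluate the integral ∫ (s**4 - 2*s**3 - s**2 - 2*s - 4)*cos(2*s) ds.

Use integration by parts with u = s**4 - 2*s**3 - s**2 - 2*s - 4, dv = cos(2*s) ds, so v = sin(2*s)/2.
Apply parts 4 times (tabular method): alternate signs, differentiate u down to 0, integrate dv up.

s**4*sin(2*s)/2 - s**3*sin(2*s) + s**3*cos(2*s) - 2*s**2*sin(2*s) - 3*s**2*cos(2*s)/2 + s*sin(2*s)/2 - 2*s*cos(2*s) - sin(2*s) + cos(2*s)/4 + C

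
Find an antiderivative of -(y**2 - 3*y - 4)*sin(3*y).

y**2*cos(3*y)/3 - 2*y*sin(3*y)/9 - y*cos(3*y) + sin(3*y)/3 - 38*cos(3*y)/27 + C

Use integration by parts with u = y**2 - 3*y - 4, dv = -sin(3*y) dy, so v = cos(3*y)/3.
Apply parts 2 times (tabular method): alternate signs, differentiate u down to 0, integrate dv up.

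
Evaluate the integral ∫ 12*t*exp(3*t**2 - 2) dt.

Let u = 3*t**2 - 2, so du = (6*t) dt.
Rewriting, the integral becomes 2·∫ e^u du = 2·e^u.
Substituting back, u = 3*t**2 - 2.

2*exp(3*t**2 - 2) + C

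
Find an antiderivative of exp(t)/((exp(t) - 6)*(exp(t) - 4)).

log(exp(t) - 6)/2 - log(exp(t) - 4)/2 + C

Let u = e^t, du = e^t dt.
The integral becomes ∫ du/((u-6)(u-4)); decompose into partial fractions.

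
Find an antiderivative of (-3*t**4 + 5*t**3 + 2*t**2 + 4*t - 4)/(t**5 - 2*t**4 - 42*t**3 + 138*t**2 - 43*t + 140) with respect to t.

-148*log(t - 5)/39 + 404*log(t - 4)/187 - 2213*log(t + 7)/1650 - 269*log(t**2 + 1)/22100 - 617*atan(t)/11050 + C

Factor the denominator: (t - 5)*(t - 4)*(t + 7)*(t**2 + 1).
Partial-fraction decomposition: -(269*t + 617)/(11050*(t**2 + 1)) - 2213/(1650*(t + 7)) + 404/(187*(t - 4)) - 148/(39*(t - 5)).
Integrate each term; A/(t−a) gives A·log|t−a|; the (Bt+D)/(t²+p²) term gives a log and an atan.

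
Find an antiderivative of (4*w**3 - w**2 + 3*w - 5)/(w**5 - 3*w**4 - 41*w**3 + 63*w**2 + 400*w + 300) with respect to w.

841*log(w - 6)/616 - 97*log(w - 5)/84 - 13*log(w + 1)/168 + 47*log(w + 2)/168 - 109*log(w + 5)/264 + C

Factor the denominator: (w - 6)*(w - 5)*(w + 1)*(w + 2)*(w + 5).
Partial-fraction decomposition: -109/(264*(w + 5)) + 47/(168*(w + 2)) - 13/(168*(w + 1)) - 97/(84*(w - 5)) + 841/(616*(w - 6)).
Integrate each term: A/(w−a) contributes A·log|w−a|.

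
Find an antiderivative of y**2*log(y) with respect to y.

Use integration by parts with u = log(y), dv = y**2 dy.
Then du = 1/y dy and v = y**3/3.

y**3*log(y)/3 - y**3/9 + C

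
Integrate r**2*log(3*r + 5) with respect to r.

r**3*log(3*r + 5)/3 - r**3/9 + 5*r**2/18 - 25*r/27 + 125*log(3*r + 5)/81 + C

Use integration by parts with u = log(3*r + 5), dv = r**2 dr.
Then du = 3/(3*r + 5) dr and v = r**3/3.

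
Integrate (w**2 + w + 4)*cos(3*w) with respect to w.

Use integration by parts with u = w**2 + w + 4, dv = cos(3*w) dw, so v = sin(3*w)/3.
Apply parts 2 times (tabular method): alternate signs, differentiate u down to 0, integrate dv up.

w**2*sin(3*w)/3 + w*sin(3*w)/3 + 2*w*cos(3*w)/9 + 34*sin(3*w)/27 + cos(3*w)/9 + C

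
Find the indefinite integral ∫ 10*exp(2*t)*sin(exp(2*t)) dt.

Let u = exp(2*t), so du = (2*exp(2*t)) dt.
Rewriting, the integral becomes 5·∫ sin(u) du = 5·-cos(u).
Substituting back, u = exp(2*t).

-5*cos(exp(2*t)) + C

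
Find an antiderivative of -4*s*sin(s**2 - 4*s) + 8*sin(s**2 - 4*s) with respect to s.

Let u = s**2 - 4*s, so du = (2*s - 4) ds.
Rewriting, the integral becomes -2·∫ sin(u) du = -2·-cos(u).
Substituting back, u = s**2 - 4*s.

2*cos(s**2 - 4*s) + C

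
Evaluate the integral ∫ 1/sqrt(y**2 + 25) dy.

Substitute y = 5·tan(θ), so dy = 5·sec(θ)^2 dθ and the radical becomes sqrt(y**2 + 25) = 5·sec(θ) by the Pythagorean identity.
Integrate the resulting trig expression in θ, then back-substitute tan(θ) = y/5, sec(θ) = sqrt(y**2 + 25)/5 (absorbing any constant into C).

log(y + sqrt(y**2 + 25)) + C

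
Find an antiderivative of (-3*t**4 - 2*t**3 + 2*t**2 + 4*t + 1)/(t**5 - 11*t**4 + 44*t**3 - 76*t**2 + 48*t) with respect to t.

Factor the denominator: t*(t - 4)*(t - 3)*(t - 2)**2.
Partial-fraction decomposition: -155/(4*(t - 2)) - 47/(4*(t - 2)**2) + 266/(3*(t - 3)) - 847/(16*(t - 4)) + 1/(48*t).
Integrate each term; A/(t−a) gives A·log|t−a|; A/(t−a)² gives −A/(t−a).

log(t)/48 - 847*log(t - 4)/16 + 266*log(t - 3)/3 - 155*log(t - 2)/4 + 47/(4*t - 8) + C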